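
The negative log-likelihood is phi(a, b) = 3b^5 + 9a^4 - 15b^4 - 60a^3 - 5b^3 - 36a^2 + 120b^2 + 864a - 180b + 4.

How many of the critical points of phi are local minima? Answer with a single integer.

phi separates as a function of a plus a function of b, so ∇phi=0 decouples.
∂phi/∂a = 36(a - 4)(a - 3)(a + 2) = 0 at a ∈ {-2, 3, 4}; ∂phi/∂b = 15(b - 3)(b - 2)(b - 1)(b + 2) = 0 at b ∈ {-2, 1, 2, 3}.
The Hessian is diagonal: diag(phi_aa, phi_bb). Second derivatives: phi_aa(-2)=1080, phi_aa(3)=-180, phi_aa(4)=216; phi_bb(-2)=-900, phi_bb(1)=90, phi_bb(2)=-60, phi_bb(3)=150.
Local minima occur where both diagonal entries positive: (-2, 1), (-2, 3), (4, 1), (4, 3). Count: 4.

4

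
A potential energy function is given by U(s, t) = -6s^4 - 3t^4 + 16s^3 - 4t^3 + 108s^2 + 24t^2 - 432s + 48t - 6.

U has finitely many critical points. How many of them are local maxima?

U separates as a function of s plus a function of t, so ∇U=0 decouples.
∂U/∂s = -24(s - 3)(s - 2)(s + 3) = 0 at s ∈ {-3, 2, 3}; ∂U/∂t = -12(t - 2)(t + 1)(t + 2) = 0 at t ∈ {-2, -1, 2}.
The Hessian is diagonal: diag(U_ss, U_tt). Second derivatives: U_ss(-3)=-720, U_ss(2)=120, U_ss(3)=-144; U_tt(-2)=-48, U_tt(-1)=36, U_tt(2)=-144.
Local maxima occur where both diagonal entries negative: (-3, -2), (-3, 2), (3, -2), (3, 2). Count: 4.

4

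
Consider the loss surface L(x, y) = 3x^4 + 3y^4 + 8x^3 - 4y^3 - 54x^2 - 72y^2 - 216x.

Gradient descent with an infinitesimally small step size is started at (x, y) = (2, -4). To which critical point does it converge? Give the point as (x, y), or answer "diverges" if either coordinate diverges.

L is separable, so gradient descent decouples: x follows -∂L/∂x, y follows -∂L/∂y.
∂L/∂x = 12(x - 3)(x + 2)(x + 3); at x=2 this is -240, so x increases.
∂L/∂y = 12y(y - 4)(y + 3); at y=-4 this is -384, so y increases.
x converges to its nearest critical value 3 (a local min of the x-part); y converges to -3. The iterate converges to (3, -3).

(3, -3)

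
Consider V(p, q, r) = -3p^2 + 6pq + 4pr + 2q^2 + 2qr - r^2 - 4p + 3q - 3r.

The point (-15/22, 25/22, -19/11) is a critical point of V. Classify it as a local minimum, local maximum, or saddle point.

saddle point

The Hessian is constant: H = [[-6, 6, 4], [6, 4, 2], [4, 2, -2]].
Leading principal minors: Δ₁ = -6, Δ₂ = -60, Δ₃ = 176.
The minors fit neither the all-positive nor the alternating-sign pattern, so H is indefinite: a saddle point.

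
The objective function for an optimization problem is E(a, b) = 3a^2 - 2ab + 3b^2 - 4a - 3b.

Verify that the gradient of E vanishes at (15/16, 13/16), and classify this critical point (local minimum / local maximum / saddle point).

local minimum

∇E = (6a - 2b - 4, -2a + 6b - 3); substituting (15/16, 13/16) gives ∇E = (0, 0), so (15/16, 13/16) is indeed a critical point.
The Hessian of E is constant: H = [[6, -2], [-2, 6]].
det(H) = 6·6 − (-2)² = 32.
det(H) > 0 and tr(H) = 12 > 0, so H is positive definite and the point is a local minimum.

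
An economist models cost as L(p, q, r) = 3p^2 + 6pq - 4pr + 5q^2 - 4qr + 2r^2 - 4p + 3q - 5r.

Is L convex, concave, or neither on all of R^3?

L is quadratic, so its Hessian is the constant matrix H = [[6, 6, -4], [6, 10, -4], [-4, -4, 4]].
Leading principal minors: 6, 24, 32.
All positive ⇒ H ≻ 0 ⇒ convex.

convex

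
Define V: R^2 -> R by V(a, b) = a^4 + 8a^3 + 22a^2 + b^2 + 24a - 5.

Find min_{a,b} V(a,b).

V(a,b) separates as P(a) + Q(b) − 5, so its minimum is min P + min Q − 5.
P'(a) = 4(a + 1)(a + 2)(a + 3) vanishes at a ∈ {-3, -2, -1}; Q'(b) = 2b vanishes at b ∈ {0}.
Local minima of P (where P''>0): P(-3)=-9, P(-1)=-9. Local minima of Q: Q(0)=0.
So the global minimum of V is P(-3) + Q(0) − 5 = -9 + 0 − 5 = -14, attained at (-3, 0).

-14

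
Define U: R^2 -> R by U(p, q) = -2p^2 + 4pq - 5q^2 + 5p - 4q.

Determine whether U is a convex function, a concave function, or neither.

U is quadratic, so its Hessian is the constant matrix H = [[-4, 4], [4, -10]].
det(H) = 24, tr(H) = -14.
det(H) > 0 and tr(H) < 0, so H is negative definite everywhere: concave.

concave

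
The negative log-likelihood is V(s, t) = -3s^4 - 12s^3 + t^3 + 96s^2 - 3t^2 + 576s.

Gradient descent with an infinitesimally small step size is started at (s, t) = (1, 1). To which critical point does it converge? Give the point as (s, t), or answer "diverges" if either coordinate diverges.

(-3, 2)

V is separable, so gradient descent decouples: s follows -∂V/∂s, t follows -∂V/∂t.
∂V/∂s = -12(s - 4)(s + 3)(s + 4); at s=1 this is 720, so s decreases.
∂V/∂t = 3t(t - 2); at t=1 this is -3, so t increases.
s converges to its nearest critical value -3 (a local min of the s-part); t converges to 2. The iterate converges to (-3, 2).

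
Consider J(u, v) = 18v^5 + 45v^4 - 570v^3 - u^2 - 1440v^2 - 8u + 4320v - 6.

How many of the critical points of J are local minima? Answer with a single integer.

J separates as a function of u plus a function of v, so ∇J=0 decouples.
∂J/∂u = -2(u + 4) = 0 at u ∈ {-4}; ∂J/∂v = 90(v - 4)(v - 1)(v + 3)(v + 4) = 0 at v ∈ {-4, -3, 1, 4}.
The Hessian is diagonal: diag(J_uu, J_vv). Second derivatives: J_uu(-4)=-2; J_vv(-4)=-3600, J_vv(-3)=2520, J_vv(1)=-5400, J_vv(4)=15120.
Local minima occur where both diagonal entries positive: none. Count: 0.

0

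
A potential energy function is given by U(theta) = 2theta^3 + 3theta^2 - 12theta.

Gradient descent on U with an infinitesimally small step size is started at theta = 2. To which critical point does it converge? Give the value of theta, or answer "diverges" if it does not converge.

U'(theta) = 6(theta - 1)(theta + 2), so U'(2) = 24.
Gradient descent moves in the -U' direction, i.e. theta is decreasing.
The nearest critical point in that direction is theta = 1, where U'' = 18 > 0 (a local minimum). The iterate converges there.

1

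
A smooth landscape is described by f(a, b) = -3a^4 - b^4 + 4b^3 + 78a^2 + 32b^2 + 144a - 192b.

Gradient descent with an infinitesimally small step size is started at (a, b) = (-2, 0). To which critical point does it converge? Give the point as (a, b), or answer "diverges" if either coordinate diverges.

f is separable, so gradient descent decouples: a follows -∂f/∂a, b follows -∂f/∂b.
∂f/∂a = -12(a - 4)(a + 1)(a + 3); at a=-2 this is -72, so a increases.
∂f/∂b = -4(b - 4)(b - 3)(b + 4); at b=0 this is -192, so b increases.
a converges to its nearest critical value -1 (a local min of the a-part); b converges to 3. The iterate converges to (-1, 3).

(-1, 3)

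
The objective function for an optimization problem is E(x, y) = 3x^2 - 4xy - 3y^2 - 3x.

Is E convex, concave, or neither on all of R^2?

E is quadratic, so its Hessian is the constant matrix H = [[6, -4], [-4, -6]].
det(H) = -52, tr(H) = 0.
det(H) < 0, so H is indefinite: neither convex nor concave.

neither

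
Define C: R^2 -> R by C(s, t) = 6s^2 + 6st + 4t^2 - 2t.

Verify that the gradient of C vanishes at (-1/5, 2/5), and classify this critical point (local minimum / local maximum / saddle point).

∇C = (12s + 6t, 6s + 8t - 2); substituting (-1/5, 2/5) gives ∇C = (0, 0), so (-1/5, 2/5) is indeed a critical point.
The Hessian of C is constant: H = [[12, 6], [6, 8]].
det(H) = 12·8 − 6² = 60.
det(H) > 0 and tr(H) = 20 > 0, so H is positive definite and the point is a local minimum.

local minimum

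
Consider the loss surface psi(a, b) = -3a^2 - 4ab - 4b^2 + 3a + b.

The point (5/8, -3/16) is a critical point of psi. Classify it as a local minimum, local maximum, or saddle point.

local maximum

The Hessian of psi is constant: H = [[-6, -4], [-4, -8]].
det(H) = (-6)·(-8) − (-4)² = 32.
det(H) > 0 and tr(H) = -14 < 0, so H is negative definite and the point is a local maximum.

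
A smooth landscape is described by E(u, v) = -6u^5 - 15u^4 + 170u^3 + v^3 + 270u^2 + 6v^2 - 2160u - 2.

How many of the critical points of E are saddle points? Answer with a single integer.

E separates as a function of u plus a function of v, so ∇E=0 decouples.
∂E/∂u = -30(u - 3)(u - 2)(u + 3)(u + 4) = 0 at u ∈ {-4, -3, 2, 3}; ∂E/∂v = 3v(v + 4) = 0 at v ∈ {-4, 0}.
The Hessian is diagonal: diag(E_uu, E_vv). Second derivatives: E_uu(-4)=1260, E_uu(-3)=-900, E_uu(2)=900, E_uu(3)=-1260; E_vv(-4)=-12, E_vv(0)=12.
Saddle points occur where the two diagonal entries have opposite signs: (-4, -4), (-3, 0), (2, -4), (3, 0). Count: 4.

4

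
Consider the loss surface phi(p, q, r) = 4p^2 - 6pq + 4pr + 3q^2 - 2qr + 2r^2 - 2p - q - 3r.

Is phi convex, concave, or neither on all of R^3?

convex

phi is quadratic, so its Hessian is the constant matrix H = [[8, -6, 4], [-6, 6, -2], [4, -2, 4]].
Leading principal minors: 8, 12, 16.
All positive ⇒ H ≻ 0 ⇒ convex.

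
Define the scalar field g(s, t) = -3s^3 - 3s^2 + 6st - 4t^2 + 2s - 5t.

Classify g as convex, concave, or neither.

neither

The term -3s^3 is cubic, so the Hessian is not constant.
∂²g/∂s² = -18s - 6, which takes both signs as s varies (negative for sufficiently large s). A diagonal entry of the Hessian changing sign means the Hessian is neither positive- nor negative-semidefinite on all of R^2.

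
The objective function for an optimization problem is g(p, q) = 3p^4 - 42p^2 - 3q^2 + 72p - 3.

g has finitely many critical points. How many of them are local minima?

g separates as a function of p plus a function of q, so ∇g=0 decouples.
∂g/∂p = 12(p - 2)(p - 1)(p + 3) = 0 at p ∈ {-3, 1, 2}; ∂g/∂q = -6q = 0 at q ∈ {0}.
The Hessian is diagonal: diag(g_pp, g_qq). Second derivatives: g_pp(-3)=240, g_pp(1)=-48, g_pp(2)=60; g_qq(0)=-6.
Local minima occur where both diagonal entries positive: none. Count: 0.

0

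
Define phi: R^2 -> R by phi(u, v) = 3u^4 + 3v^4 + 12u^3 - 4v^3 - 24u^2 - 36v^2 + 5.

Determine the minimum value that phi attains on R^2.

phi(u,v) separates as P(u) + Q(v) + 5, so its minimum is min P + min Q + 5.
P'(u) = 12u(u - 1)(u + 4) vanishes at u ∈ {-4, 0, 1}; Q'(v) = 12v(v - 3)(v + 2) vanishes at v ∈ {-2, 0, 3}.
Local minima of P (where P''>0): P(-4)=-384, P(1)=-9. Local minima of Q: Q(-2)=-64, Q(3)=-189.
So the global minimum of phi is P(-4) + Q(3) + 5 = -384 − 189 + 5 = -568, attained at (-4, 3).

-568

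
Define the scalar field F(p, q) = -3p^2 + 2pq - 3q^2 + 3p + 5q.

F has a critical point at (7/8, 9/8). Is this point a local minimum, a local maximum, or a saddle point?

local maximum

The Hessian of F is constant: H = [[-6, 2], [2, -6]].
det(H) = (-6)·(-6) − 2² = 32.
det(H) > 0 and tr(H) = -12 < 0, so H is negative definite and the point is a local maximum.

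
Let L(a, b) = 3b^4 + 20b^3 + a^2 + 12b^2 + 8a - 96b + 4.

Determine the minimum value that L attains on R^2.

L(a,b) separates as P(a) + Q(b) + 4, so its minimum is min P + min Q + 4.
P'(a) = 2a + 8 vanishes at a ∈ {-4}; Q'(b) = 12(b - 1)(b + 2)(b + 4) vanishes at b ∈ {-4, -2, 1}.
Local minima of P (where P''>0): P(-4)=-16. Local minima of Q: Q(-4)=64, Q(1)=-61.
So the global minimum of L is P(-4) + Q(1) + 4 = -16 − 61 + 4 = -73, attained at (-4, 1).

-73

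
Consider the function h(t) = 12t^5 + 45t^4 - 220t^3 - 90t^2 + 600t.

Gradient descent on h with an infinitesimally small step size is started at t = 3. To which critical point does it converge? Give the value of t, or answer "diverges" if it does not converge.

h'(t) = 60(t - 2)(t - 1)(t + 1)(t + 5), so h'(3) = 3840.
Gradient descent moves in the -h' direction, i.e. t is decreasing.
The nearest critical point in that direction is t = 2, where h'' = 1260 > 0 (a local minimum). The iterate converges there.

2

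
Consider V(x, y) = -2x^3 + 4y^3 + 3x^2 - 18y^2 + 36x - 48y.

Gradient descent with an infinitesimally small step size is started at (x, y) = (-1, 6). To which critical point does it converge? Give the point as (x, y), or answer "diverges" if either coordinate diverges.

(-2, 4)

V is separable, so gradient descent decouples: x follows -∂V/∂x, y follows -∂V/∂y.
∂V/∂x = -6(x - 3)(x + 2); at x=-1 this is 24, so x decreases.
∂V/∂y = 12(y - 4)(y + 1); at y=6 this is 168, so y decreases.
x converges to its nearest critical value -2 (a local min of the x-part); y converges to 4. The iterate converges to (-2, 4).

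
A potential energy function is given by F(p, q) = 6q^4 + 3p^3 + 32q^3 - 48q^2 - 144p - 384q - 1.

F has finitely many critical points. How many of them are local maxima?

1

F separates as a function of p plus a function of q, so ∇F=0 decouples.
∂F/∂p = 9(p - 4)(p + 4) = 0 at p ∈ {-4, 4}; ∂F/∂q = 24(q - 2)(q + 2)(q + 4) = 0 at q ∈ {-4, -2, 2}.
The Hessian is diagonal: diag(F_pp, F_qq). Second derivatives: F_pp(-4)=-72, F_pp(4)=72; F_qq(-4)=288, F_qq(-2)=-192, F_qq(2)=576.
Local maxima occur where both diagonal entries negative: (-4, -2). Count: 1.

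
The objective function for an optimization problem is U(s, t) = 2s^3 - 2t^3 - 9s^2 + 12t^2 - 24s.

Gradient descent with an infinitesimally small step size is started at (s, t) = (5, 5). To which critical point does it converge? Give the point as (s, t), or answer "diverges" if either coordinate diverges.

diverges

U is separable, so gradient descent decouples: s follows -∂U/∂s, t follows -∂U/∂t.
∂U/∂s = 6(s - 4)(s + 1); at s=5 this is 36, so s decreases.
∂U/∂t = -6t(t - 4); at t=5 this is -30, so t increases.
The t-coordinate has no critical point in that direction and runs off to infinity.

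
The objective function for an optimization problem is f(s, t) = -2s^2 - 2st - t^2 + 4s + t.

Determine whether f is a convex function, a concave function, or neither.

f is quadratic, so its Hessian is the constant matrix H = [[-4, -2], [-2, -2]].
det(H) = 4, tr(H) = -6.
det(H) > 0 and tr(H) < 0, so H is negative definite everywhere: concave.

concave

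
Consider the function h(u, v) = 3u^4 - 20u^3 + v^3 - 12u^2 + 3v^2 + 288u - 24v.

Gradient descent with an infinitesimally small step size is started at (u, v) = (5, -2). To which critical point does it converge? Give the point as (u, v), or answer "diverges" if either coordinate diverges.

h is separable, so gradient descent decouples: u follows -∂h/∂u, v follows -∂h/∂v.
∂h/∂u = 12(u - 4)(u - 3)(u + 2); at u=5 this is 168, so u decreases.
∂h/∂v = 3(v - 2)(v + 4); at v=-2 this is -24, so v increases.
u converges to its nearest critical value 4 (a local min of the u-part); v converges to 2. The iterate converges to (4, 2).

(4, 2)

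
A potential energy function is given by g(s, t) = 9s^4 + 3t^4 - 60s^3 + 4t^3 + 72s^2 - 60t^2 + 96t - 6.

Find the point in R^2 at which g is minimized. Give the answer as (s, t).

(4, -4)

g(s,t) separates as P(s) + Q(t) − 6, so its minimum is min P + min Q − 6.
P'(s) = 36s(s - 4)(s - 1) vanishes at s ∈ {0, 1, 4}; Q'(t) = 12(t - 2)(t - 1)(t + 4) vanishes at t ∈ {-4, 1, 2}.
Local minima of P (where P''>0): P(0)=0, P(4)=-384. Local minima of Q: Q(-4)=-832, Q(2)=32.
So the global minimum of g is P(4) + Q(-4) − 6 = -384 − 832 − 6 = -1222, attained at (4, -4).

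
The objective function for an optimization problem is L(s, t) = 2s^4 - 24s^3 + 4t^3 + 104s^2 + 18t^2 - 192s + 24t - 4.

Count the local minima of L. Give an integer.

L separates as a function of s plus a function of t, so ∇L=0 decouples.
∂L/∂s = 8(s - 4)(s - 3)(s - 2) = 0 at s ∈ {2, 3, 4}; ∂L/∂t = 12(t + 1)(t + 2) = 0 at t ∈ {-2, -1}.
The Hessian is diagonal: diag(L_ss, L_tt). Second derivatives: L_ss(2)=16, L_ss(3)=-8, L_ss(4)=16; L_tt(-2)=-12, L_tt(-1)=12.
Local minima occur where both diagonal entries positive: (2, -1), (4, -1). Count: 2.

2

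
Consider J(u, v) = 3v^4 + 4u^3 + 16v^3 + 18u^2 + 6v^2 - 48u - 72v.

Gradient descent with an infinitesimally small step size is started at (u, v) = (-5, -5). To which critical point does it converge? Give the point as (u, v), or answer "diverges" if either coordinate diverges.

J is separable, so gradient descent decouples: u follows -∂J/∂u, v follows -∂J/∂v.
∂J/∂u = 12(u - 1)(u + 4); at u=-5 this is 72, so u decreases.
∂J/∂v = 12(v - 1)(v + 2)(v + 3); at v=-5 this is -432, so v increases.
The u-coordinate has no critical point in that direction and runs off to infinity.

diverges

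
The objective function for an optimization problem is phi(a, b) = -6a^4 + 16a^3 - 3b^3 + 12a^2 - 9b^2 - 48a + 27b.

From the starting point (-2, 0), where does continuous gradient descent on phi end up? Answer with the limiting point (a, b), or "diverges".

phi is separable, so gradient descent decouples: a follows -∂phi/∂a, b follows -∂phi/∂b.
∂phi/∂a = -24(a - 2)(a - 1)(a + 1); at a=-2 this is 288, so a decreases.
∂phi/∂b = -9(b - 1)(b + 3); at b=0 this is 27, so b decreases.
The a-coordinate has no critical point in that direction and runs off to infinity.

diverges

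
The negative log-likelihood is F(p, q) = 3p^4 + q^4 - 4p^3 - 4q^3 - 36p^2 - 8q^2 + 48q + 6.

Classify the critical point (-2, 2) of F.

The mixed partial ∂²F/∂p∂q is 0, so the Hessian at any point is diag(F_pp, F_qq) = diag(12(3p^2 - 2p - 6), 4(3q^2 - 6q - 4)).
At (-2, 2): H = diag(120, -16).
The eigenvalues have opposite signs, so H is indefinite: a saddle point.

saddle point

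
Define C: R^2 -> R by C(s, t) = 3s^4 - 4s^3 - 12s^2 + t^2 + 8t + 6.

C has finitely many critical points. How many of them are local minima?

C separates as a function of s plus a function of t, so ∇C=0 decouples.
∂C/∂s = 12s(s - 2)(s + 1) = 0 at s ∈ {-1, 0, 2}; ∂C/∂t = 2(t + 4) = 0 at t ∈ {-4}.
The Hessian is diagonal: diag(C_ss, C_tt). Second derivatives: C_ss(-1)=36, C_ss(0)=-24, C_ss(2)=72; C_tt(-4)=2.
Local minima occur where both diagonal entries positive: (-1, -4), (2, -4). Count: 2.

2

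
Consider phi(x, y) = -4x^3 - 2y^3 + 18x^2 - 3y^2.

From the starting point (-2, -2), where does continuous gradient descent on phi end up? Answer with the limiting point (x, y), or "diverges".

phi is separable, so gradient descent decouples: x follows -∂phi/∂x, y follows -∂phi/∂y.
∂phi/∂x = -12x(x - 3); at x=-2 this is -120, so x increases.
∂phi/∂y = -6y(y + 1); at y=-2 this is -12, so y increases.
x converges to its nearest critical value 0 (a local min of the x-part); y converges to -1. The iterate converges to (0, -1).

(0, -1)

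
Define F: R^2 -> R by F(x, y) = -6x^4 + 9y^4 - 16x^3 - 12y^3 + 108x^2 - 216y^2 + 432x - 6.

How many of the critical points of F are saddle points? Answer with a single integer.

5

F separates as a function of x plus a function of y, so ∇F=0 decouples.
∂F/∂x = -24(x - 3)(x + 2)(x + 3) = 0 at x ∈ {-3, -2, 3}; ∂F/∂y = 36y(y - 4)(y + 3) = 0 at y ∈ {-3, 0, 4}.
The Hessian is diagonal: diag(F_xx, F_yy). Second derivatives: F_xx(-3)=-144, F_xx(-2)=120, F_xx(3)=-720; F_yy(-3)=756, F_yy(0)=-432, F_yy(4)=1008.
Saddle points occur where the two diagonal entries have opposite signs: (-3, -3), (-3, 4), (-2, 0), (3, -3), (3, 4). Count: 5.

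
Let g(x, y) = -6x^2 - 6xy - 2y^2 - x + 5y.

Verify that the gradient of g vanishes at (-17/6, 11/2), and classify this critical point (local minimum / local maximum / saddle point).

local maximum

∇g = (-12x - 6y - 1, -6x - 4y + 5); substituting (-17/6, 11/2) gives ∇g = (0, 0), so (-17/6, 11/2) is indeed a critical point.
The Hessian of g is constant: H = [[-12, -6], [-6, -4]].
det(H) = (-12)·(-4) − (-6)² = 12.
det(H) > 0 and tr(H) = -16 < 0, so H is negative definite and the point is a local maximum.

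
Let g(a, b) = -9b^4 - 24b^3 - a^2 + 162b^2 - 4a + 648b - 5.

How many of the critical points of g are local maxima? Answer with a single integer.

2

g separates as a function of a plus a function of b, so ∇g=0 decouples.
∂g/∂a = -2(a + 2) = 0 at a ∈ {-2}; ∂g/∂b = -36(b - 3)(b + 2)(b + 3) = 0 at b ∈ {-3, -2, 3}.
The Hessian is diagonal: diag(g_aa, g_bb). Second derivatives: g_aa(-2)=-2; g_bb(-3)=-216, g_bb(-2)=180, g_bb(3)=-1080.
Local maxima occur where both diagonal entries negative: (-2, -3), (-2, 3). Count: 2.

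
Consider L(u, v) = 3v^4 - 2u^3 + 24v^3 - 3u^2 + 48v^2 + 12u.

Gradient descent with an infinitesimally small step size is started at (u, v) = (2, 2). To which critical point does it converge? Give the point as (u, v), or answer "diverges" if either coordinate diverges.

diverges

L is separable, so gradient descent decouples: u follows -∂L/∂u, v follows -∂L/∂v.
∂L/∂u = -6(u - 1)(u + 2); at u=2 this is -24, so u increases.
∂L/∂v = 12v(v + 2)(v + 4); at v=2 this is 576, so v decreases.
The u-coordinate has no critical point in that direction and runs off to infinity.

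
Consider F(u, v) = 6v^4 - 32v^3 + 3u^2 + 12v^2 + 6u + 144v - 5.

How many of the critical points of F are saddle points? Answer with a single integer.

F separates as a function of u plus a function of v, so ∇F=0 decouples.
∂F/∂u = 6(u + 1) = 0 at u ∈ {-1}; ∂F/∂v = 24(v - 3)(v - 2)(v + 1) = 0 at v ∈ {-1, 2, 3}.
The Hessian is diagonal: diag(F_uu, F_vv). Second derivatives: F_uu(-1)=6; F_vv(-1)=288, F_vv(2)=-72, F_vv(3)=96.
Saddle points occur where the two diagonal entries have opposite signs: (-1, 2). Count: 1.

1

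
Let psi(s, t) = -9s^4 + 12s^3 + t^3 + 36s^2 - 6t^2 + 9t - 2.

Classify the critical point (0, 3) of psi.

The mixed partial ∂²psi/∂s∂t is 0, so the Hessian at any point is diag(psi_ss, psi_tt) = diag(36(-3s^2 + 2s + 2), 6(t - 2)).
At (0, 3): H = diag(72, 6).
Both eigenvalues are positive, so H is positive definite: a local minimum.

local minimum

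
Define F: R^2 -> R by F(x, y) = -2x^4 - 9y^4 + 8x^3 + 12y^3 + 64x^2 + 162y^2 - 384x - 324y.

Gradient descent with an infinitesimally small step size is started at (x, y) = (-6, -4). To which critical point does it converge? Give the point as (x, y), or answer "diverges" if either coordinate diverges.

diverges

F is separable, so gradient descent decouples: x follows -∂F/∂x, y follows -∂F/∂y.
∂F/∂x = -8(x - 4)(x - 3)(x + 4); at x=-6 this is 1440, so x decreases.
∂F/∂y = -36(y - 3)(y - 1)(y + 3); at y=-4 this is 1260, so y decreases.
The x-coordinate has no critical point in that direction and runs off to infinity.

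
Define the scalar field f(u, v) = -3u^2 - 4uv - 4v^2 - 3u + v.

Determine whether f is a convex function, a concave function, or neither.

concave

f is quadratic, so its Hessian is the constant matrix H = [[-6, -4], [-4, -8]].
det(H) = 32, tr(H) = -14.
det(H) > 0 and tr(H) < 0, so H is negative definite everywhere: concave.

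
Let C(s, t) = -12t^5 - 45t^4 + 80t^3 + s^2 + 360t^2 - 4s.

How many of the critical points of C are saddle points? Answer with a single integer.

C separates as a function of s plus a function of t, so ∇C=0 decouples.
∂C/∂s = 2(s - 2) = 0 at s ∈ {2}; ∂C/∂t = -60t(t - 2)(t + 2)(t + 3) = 0 at t ∈ {-3, -2, 0, 2}.
The Hessian is diagonal: diag(C_ss, C_tt). Second derivatives: C_ss(2)=2; C_tt(-3)=900, C_tt(-2)=-480, C_tt(0)=720, C_tt(2)=-2400.
Saddle points occur where the two diagonal entries have opposite signs: (2, -2), (2, 2). Count: 2.

2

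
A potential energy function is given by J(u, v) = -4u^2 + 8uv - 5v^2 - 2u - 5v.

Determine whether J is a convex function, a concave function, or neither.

J is quadratic, so its Hessian is the constant matrix H = [[-8, 8], [8, -10]].
det(H) = 16, tr(H) = -18.
det(H) > 0 and tr(H) < 0, so H is negative definite everywhere: concave.

concave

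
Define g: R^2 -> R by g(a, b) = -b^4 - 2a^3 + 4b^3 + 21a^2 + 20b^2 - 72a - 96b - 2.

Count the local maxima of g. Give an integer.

g separates as a function of a plus a function of b, so ∇g=0 decouples.
∂g/∂a = -6(a - 4)(a - 3) = 0 at a ∈ {3, 4}; ∂g/∂b = -4(b - 4)(b - 2)(b + 3) = 0 at b ∈ {-3, 2, 4}.
The Hessian is diagonal: diag(g_aa, g_bb). Second derivatives: g_aa(3)=6, g_aa(4)=-6; g_bb(-3)=-140, g_bb(2)=40, g_bb(4)=-56.
Local maxima occur where both diagonal entries negative: (4, -3), (4, 4). Count: 2.

2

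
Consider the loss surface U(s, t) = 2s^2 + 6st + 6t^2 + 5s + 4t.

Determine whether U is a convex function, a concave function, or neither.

convex

U is quadratic, so its Hessian is the constant matrix H = [[4, 6], [6, 12]].
det(H) = 12, tr(H) = 16.
det(H) > 0 and tr(H) > 0, so H is positive definite everywhere: convex.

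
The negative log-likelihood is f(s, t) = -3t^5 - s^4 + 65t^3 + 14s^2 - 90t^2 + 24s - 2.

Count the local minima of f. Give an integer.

f separates as a function of s plus a function of t, so ∇f=0 decouples.
∂f/∂s = -4(s - 3)(s + 1)(s + 2) = 0 at s ∈ {-2, -1, 3}; ∂f/∂t = -15t(t - 3)(t - 1)(t + 4) = 0 at t ∈ {-4, 0, 1, 3}.
The Hessian is diagonal: diag(f_ss, f_tt). Second derivatives: f_ss(-2)=-20, f_ss(-1)=16, f_ss(3)=-80; f_tt(-4)=2100, f_tt(0)=-180, f_tt(1)=150, f_tt(3)=-630.
Local minima occur where both diagonal entries positive: (-1, -4), (-1, 1). Count: 2.

2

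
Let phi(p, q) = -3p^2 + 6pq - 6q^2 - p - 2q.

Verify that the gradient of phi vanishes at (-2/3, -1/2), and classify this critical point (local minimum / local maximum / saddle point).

local maximum

∇phi = (-6p + 6q - 1, 6p - 12q - 2); substituting (-2/3, -1/2) gives ∇phi = (0, 0), so (-2/3, -1/2) is indeed a critical point.
The Hessian of phi is constant: H = [[-6, 6], [6, -12]].
det(H) = (-6)·(-12) − 6² = 36.
det(H) > 0 and tr(H) = -18 < 0, so H is negative definite and the point is a local maximum.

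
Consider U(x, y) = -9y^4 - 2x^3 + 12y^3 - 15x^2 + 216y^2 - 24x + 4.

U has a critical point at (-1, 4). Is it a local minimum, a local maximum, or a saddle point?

The mixed partial ∂²U/∂x∂y is 0, so the Hessian at any point is diag(U_xx, U_yy) = diag(-6(2x + 5), 36(-3y^2 + 2y + 12)).
At (-1, 4): H = diag(-18, -1008).
Both eigenvalues are negative, so H is negative definite: a local maximum.

local maximum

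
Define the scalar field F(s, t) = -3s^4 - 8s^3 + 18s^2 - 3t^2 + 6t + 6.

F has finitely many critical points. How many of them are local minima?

0

F separates as a function of s plus a function of t, so ∇F=0 decouples.
∂F/∂s = -12s(s - 1)(s + 3) = 0 at s ∈ {-3, 0, 1}; ∂F/∂t = -6(t - 1) = 0 at t ∈ {1}.
The Hessian is diagonal: diag(F_ss, F_tt). Second derivatives: F_ss(-3)=-144, F_ss(0)=36, F_ss(1)=-48; F_tt(1)=-6.
Local minima occur where both diagonal entries positive: none. Count: 0.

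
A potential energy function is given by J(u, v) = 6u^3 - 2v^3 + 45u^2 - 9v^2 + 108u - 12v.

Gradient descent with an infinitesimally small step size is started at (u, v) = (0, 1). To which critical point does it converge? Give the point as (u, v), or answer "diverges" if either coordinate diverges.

diverges

J is separable, so gradient descent decouples: u follows -∂J/∂u, v follows -∂J/∂v.
∂J/∂u = 18(u + 2)(u + 3); at u=0 this is 108, so u decreases.
∂J/∂v = -6(v + 1)(v + 2); at v=1 this is -36, so v increases.
The v-coordinate has no critical point in that direction and runs off to infinity.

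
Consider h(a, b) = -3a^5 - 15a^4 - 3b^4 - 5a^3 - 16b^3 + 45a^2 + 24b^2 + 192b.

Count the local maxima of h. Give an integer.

h separates as a function of a plus a function of b, so ∇h=0 decouples.
∂h/∂a = -15a(a - 1)(a + 2)(a + 3) = 0 at a ∈ {-3, -2, 0, 1}; ∂h/∂b = -12(b - 2)(b + 2)(b + 4) = 0 at b ∈ {-4, -2, 2}.
The Hessian is diagonal: diag(h_aa, h_bb). Second derivatives: h_aa(-3)=180, h_aa(-2)=-90, h_aa(0)=90, h_aa(1)=-180; h_bb(-4)=-144, h_bb(-2)=96, h_bb(2)=-288.
Local maxima occur where both diagonal entries negative: (-2, -4), (-2, 2), (1, -4), (1, 2). Count: 4.

4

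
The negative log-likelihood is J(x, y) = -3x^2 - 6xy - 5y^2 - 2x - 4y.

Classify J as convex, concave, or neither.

concave

J is quadratic, so its Hessian is the constant matrix H = [[-6, -6], [-6, -10]].
det(H) = 24, tr(H) = -16.
det(H) > 0 and tr(H) < 0, so H is negative definite everywhere: concave.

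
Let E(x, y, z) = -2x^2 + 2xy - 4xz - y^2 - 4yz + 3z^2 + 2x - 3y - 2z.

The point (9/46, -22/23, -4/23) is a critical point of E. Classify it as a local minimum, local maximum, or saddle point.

The Hessian is constant: H = [[-4, 2, -4], [2, -2, -4], [-4, -4, 6]].
Leading principal minors: Δ₁ = -4, Δ₂ = 4, Δ₃ = 184.
The minors fit neither the all-positive nor the alternating-sign pattern, so H is indefinite: a saddle point.

saddle point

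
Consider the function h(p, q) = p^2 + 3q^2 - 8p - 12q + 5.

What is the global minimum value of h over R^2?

-23

h(p,q) separates as A(p) + B(q) + 5, so its minimum is min A + min B + 5.
A'(p) = 2p - 8 vanishes at p ∈ {4}; B'(q) = 6q - 12 vanishes at q ∈ {2}.
Local minima of A (where A''>0): A(4)=-16. Local minima of B: B(2)=-12.
So the global minimum of h is A(4) + B(2) + 5 = -16 − 12 + 5 = -23, attained at (4, 2).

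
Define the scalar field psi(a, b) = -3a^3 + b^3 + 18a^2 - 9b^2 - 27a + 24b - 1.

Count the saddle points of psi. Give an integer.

psi separates as a function of a plus a function of b, so ∇psi=0 decouples.
∂psi/∂a = -9(a - 3)(a - 1) = 0 at a ∈ {1, 3}; ∂psi/∂b = 3(b - 4)(b - 2) = 0 at b ∈ {2, 4}.
The Hessian is diagonal: diag(psi_aa, psi_bb). Second derivatives: psi_aa(1)=18, psi_aa(3)=-18; psi_bb(2)=-6, psi_bb(4)=6.
Saddle points occur where the two diagonal entries have opposite signs: (1, 2), (3, 4). Count: 2.

2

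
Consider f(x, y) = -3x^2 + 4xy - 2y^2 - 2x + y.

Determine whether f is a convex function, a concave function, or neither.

concave

f is quadratic, so its Hessian is the constant matrix H = [[-6, 4], [4, -4]].
det(H) = 8, tr(H) = -10.
det(H) > 0 and tr(H) < 0, so H is negative definite everywhere: concave.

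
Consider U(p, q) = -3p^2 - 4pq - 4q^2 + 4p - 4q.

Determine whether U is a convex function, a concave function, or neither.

concave

U is quadratic, so its Hessian is the constant matrix H = [[-6, -4], [-4, -8]].
det(H) = 32, tr(H) = -14.
det(H) > 0 and tr(H) < 0, so H is negative definite everywhere: concave.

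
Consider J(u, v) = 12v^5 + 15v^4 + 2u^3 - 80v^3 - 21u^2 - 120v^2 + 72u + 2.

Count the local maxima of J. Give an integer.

2

J separates as a function of u plus a function of v, so ∇J=0 decouples.
∂J/∂u = 6(u - 4)(u - 3) = 0 at u ∈ {3, 4}; ∂J/∂v = 60v(v - 2)(v + 1)(v + 2) = 0 at v ∈ {-2, -1, 0, 2}.
The Hessian is diagonal: diag(J_uu, J_vv). Second derivatives: J_uu(3)=-6, J_uu(4)=6; J_vv(-2)=-480, J_vv(-1)=180, J_vv(0)=-240, J_vv(2)=1440.
Local maxima occur where both diagonal entries negative: (3, -2), (3, 0). Count: 2.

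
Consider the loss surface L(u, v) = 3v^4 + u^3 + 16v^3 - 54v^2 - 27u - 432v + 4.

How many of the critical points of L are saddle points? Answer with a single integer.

L separates as a function of u plus a function of v, so ∇L=0 decouples.
∂L/∂u = 3(u - 3)(u + 3) = 0 at u ∈ {-3, 3}; ∂L/∂v = 12(v - 3)(v + 3)(v + 4) = 0 at v ∈ {-4, -3, 3}.
The Hessian is diagonal: diag(L_uu, L_vv). Second derivatives: L_uu(-3)=-18, L_uu(3)=18; L_vv(-4)=84, L_vv(-3)=-72, L_vv(3)=504.
Saddle points occur where the two diagonal entries have opposite signs: (-3, -4), (-3, 3), (3, -3). Count: 3.

3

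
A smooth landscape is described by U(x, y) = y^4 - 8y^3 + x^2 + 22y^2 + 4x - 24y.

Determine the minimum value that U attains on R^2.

U(x,y) separates as P(x) + Q(y), so its minimum is min P + min Q.
P'(x) = 2x + 4 vanishes at x ∈ {-2}; Q'(y) = 4(y - 3)(y - 2)(y - 1) vanishes at y ∈ {1, 2, 3}.
Local minima of P (where P''>0): P(-2)=-4. Local minima of Q: Q(1)=-9, Q(3)=-9.
So the global minimum of U is P(-2) + Q(1) = -4 − 9 = -13, attained at (-2, 1).

-13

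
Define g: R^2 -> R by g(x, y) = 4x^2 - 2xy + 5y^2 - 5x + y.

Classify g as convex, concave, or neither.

g is quadratic, so its Hessian is the constant matrix H = [[8, -2], [-2, 10]].
det(H) = 76, tr(H) = 18.
det(H) > 0 and tr(H) > 0, so H is positive definite everywhere: convex.

convex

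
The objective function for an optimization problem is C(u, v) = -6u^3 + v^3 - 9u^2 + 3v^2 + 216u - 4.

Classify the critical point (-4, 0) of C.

local minimum

The mixed partial ∂²C/∂u∂v is 0, so the Hessian at any point is diag(C_uu, C_vv) = diag(-18(2u + 1), 6(v + 1)).
At (-4, 0): H = diag(126, 6).
Both eigenvalues are positive, so H is positive definite: a local minimum.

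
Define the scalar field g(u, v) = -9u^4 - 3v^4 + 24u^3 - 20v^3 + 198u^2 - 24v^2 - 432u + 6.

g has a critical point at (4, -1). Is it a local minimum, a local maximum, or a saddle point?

saddle point

The mixed partial ∂²g/∂u∂v is 0, so the Hessian at any point is diag(g_uu, g_vv) = diag(36(-3u^2 + 4u + 11), -12(3v^2 + 10v + 4)).
At (4, -1): H = diag(-756, 36).
The eigenvalues have opposite signs, so H is indefinite: a saddle point.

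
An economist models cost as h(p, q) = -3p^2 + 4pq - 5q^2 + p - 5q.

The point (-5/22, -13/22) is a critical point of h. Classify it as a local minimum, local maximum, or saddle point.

The Hessian of h is constant: H = [[-6, 4], [4, -10]].
det(H) = (-6)·(-10) − 4² = 44.
det(H) > 0 and tr(H) = -16 < 0, so H is negative definite and the point is a local maximum.

local maximum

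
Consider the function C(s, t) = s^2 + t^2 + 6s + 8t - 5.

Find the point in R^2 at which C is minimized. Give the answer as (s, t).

C(s,t) separates as P(s) + Q(t) − 5, so its minimum is min P + min Q − 5.
P'(s) = 2s + 6 vanishes at s ∈ {-3}; Q'(t) = 2(t + 4) vanishes at t ∈ {-4}.
Local minima of P (where P''>0): P(-3)=-9. Local minima of Q: Q(-4)=-16.
So the global minimum of C is P(-3) + Q(-4) − 5 = -9 − 16 − 5 = -30, attained at (-3, -4).

(-3, -4)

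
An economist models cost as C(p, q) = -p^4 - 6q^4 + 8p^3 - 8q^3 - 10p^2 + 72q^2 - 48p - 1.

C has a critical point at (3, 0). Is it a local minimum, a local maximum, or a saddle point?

The mixed partial ∂²C/∂p∂q is 0, so the Hessian at any point is diag(C_pp, C_qq) = diag(4(-3p^2 + 12p - 5), 24(-3q^2 - 2q + 6)).
At (3, 0): H = diag(16, 144).
Both eigenvalues are positive, so H is positive definite: a local minimum.

local minimum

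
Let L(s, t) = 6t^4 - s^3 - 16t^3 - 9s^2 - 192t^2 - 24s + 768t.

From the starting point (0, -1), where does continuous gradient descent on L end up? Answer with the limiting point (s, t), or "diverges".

diverges

L is separable, so gradient descent decouples: s follows -∂L/∂s, t follows -∂L/∂t.
∂L/∂s = -3(s + 2)(s + 4); at s=0 this is -24, so s increases.
∂L/∂t = 24(t - 4)(t - 2)(t + 4); at t=-1 this is 1080, so t decreases.
The s-coordinate has no critical point in that direction and runs off to infinity.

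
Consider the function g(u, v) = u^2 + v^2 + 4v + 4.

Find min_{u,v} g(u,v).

0

g(u,v) separates as P(u) + Q(v) + 4, so its minimum is min P + min Q + 4.
P'(u) = 2u vanishes at u ∈ {0}; Q'(v) = 2v + 4 vanishes at v ∈ {-2}.
Local minima of P (where P''>0): P(0)=0. Local minima of Q: Q(-2)=-4.
So the global minimum of g is P(0) + Q(-2) + 4 = 0 − 4 + 4 = 0, attained at (0, -2).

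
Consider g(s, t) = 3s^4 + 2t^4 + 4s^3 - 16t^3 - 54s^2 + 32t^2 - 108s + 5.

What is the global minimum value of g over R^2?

g(s,t) separates as P(s) + Q(t) + 5, so its minimum is min P + min Q + 5.
P'(s) = 12(s - 3)(s + 1)(s + 3) vanishes at s ∈ {-3, -1, 3}; Q'(t) = 8t(t - 4)(t - 2) vanishes at t ∈ {0, 2, 4}.
Local minima of P (where P''>0): P(-3)=-27, P(3)=-459. Local minima of Q: Q(0)=0, Q(4)=0.
So the global minimum of g is P(3) + Q(0) + 5 = -459 + 0 + 5 = -454, attained at (3, 0).

-454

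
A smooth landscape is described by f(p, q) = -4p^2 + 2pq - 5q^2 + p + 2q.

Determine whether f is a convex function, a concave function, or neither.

f is quadratic, so its Hessian is the constant matrix H = [[-8, 2], [2, -10]].
det(H) = 76, tr(H) = -18.
det(H) > 0 and tr(H) < 0, so H is negative definite everywhere: concave.

concave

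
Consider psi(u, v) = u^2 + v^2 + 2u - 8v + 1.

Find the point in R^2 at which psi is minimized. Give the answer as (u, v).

psi(u,v) separates as P(u) + Q(v) + 1, so its minimum is min P + min Q + 1.
P'(u) = 2u + 2 vanishes at u ∈ {-1}; Q'(v) = 2v - 8 vanishes at v ∈ {4}.
Local minima of P (where P''>0): P(-1)=-1. Local minima of Q: Q(4)=-16.
So the global minimum of psi is P(-1) + Q(4) + 1 = -1 − 16 + 1 = -16, attained at (-1, 4).

(-1, 4)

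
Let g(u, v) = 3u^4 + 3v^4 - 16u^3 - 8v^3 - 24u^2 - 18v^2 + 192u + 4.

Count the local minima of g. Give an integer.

g separates as a function of u plus a function of v, so ∇g=0 decouples.
∂g/∂u = 12(u - 4)(u - 2)(u + 2) = 0 at u ∈ {-2, 2, 4}; ∂g/∂v = 12v(v - 3)(v + 1) = 0 at v ∈ {-1, 0, 3}.
The Hessian is diagonal: diag(g_uu, g_vv). Second derivatives: g_uu(-2)=288, g_uu(2)=-96, g_uu(4)=144; g_vv(-1)=48, g_vv(0)=-36, g_vv(3)=144.
Local minima occur where both diagonal entries positive: (-2, -1), (-2, 3), (4, -1), (4, 3). Count: 4.

4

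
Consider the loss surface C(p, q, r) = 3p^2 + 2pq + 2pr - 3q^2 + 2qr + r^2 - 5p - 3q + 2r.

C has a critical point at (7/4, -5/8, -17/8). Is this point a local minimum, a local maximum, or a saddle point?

saddle point

The Hessian is constant: H = [[6, 2, 2], [2, -6, 2], [2, 2, 2]].
Leading principal minors: Δ₁ = 6, Δ₂ = -40, Δ₃ = -64.
The minors fit neither the all-positive nor the alternating-sign pattern, so H is indefinite: a saddle point.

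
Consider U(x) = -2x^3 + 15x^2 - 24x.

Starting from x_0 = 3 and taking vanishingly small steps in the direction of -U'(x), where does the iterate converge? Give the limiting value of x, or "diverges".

U'(x) = -6(x - 4)(x - 1), so U'(3) = 12.
Gradient descent moves in the -U' direction, i.e. x is decreasing.
The nearest critical point in that direction is x = 1, where U'' = 18 > 0 (a local minimum). The iterate converges there.

1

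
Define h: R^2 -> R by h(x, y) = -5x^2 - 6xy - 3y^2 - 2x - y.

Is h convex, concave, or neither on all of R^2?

concave

h is quadratic, so its Hessian is the constant matrix H = [[-10, -6], [-6, -6]].
det(H) = 24, tr(H) = -16.
det(H) > 0 and tr(H) < 0, so H is negative definite everywhere: concave.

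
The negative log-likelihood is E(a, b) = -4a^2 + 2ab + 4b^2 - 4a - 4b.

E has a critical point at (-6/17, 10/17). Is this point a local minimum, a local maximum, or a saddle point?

saddle point

The Hessian of E is constant: H = [[-8, 2], [2, 8]].
det(H) = (-8)·8 − 2² = -68.
Since det(H) < 0, H is indefinite and the critical point is a saddle point.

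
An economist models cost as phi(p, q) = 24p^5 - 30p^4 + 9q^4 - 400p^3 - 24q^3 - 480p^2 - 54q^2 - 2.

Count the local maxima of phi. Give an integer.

phi separates as a function of p plus a function of q, so ∇phi=0 decouples.
∂phi/∂p = 120p(p - 4)(p + 1)(p + 2) = 0 at p ∈ {-2, -1, 0, 4}; ∂phi/∂q = 36q(q - 3)(q + 1) = 0 at q ∈ {-1, 0, 3}.
The Hessian is diagonal: diag(phi_pp, phi_qq). Second derivatives: phi_pp(-2)=-1440, phi_pp(-1)=600, phi_pp(0)=-960, phi_pp(4)=14400; phi_qq(-1)=144, phi_qq(0)=-108, phi_qq(3)=432.
Local maxima occur where both diagonal entries negative: (-2, 0), (0, 0). Count: 2.

2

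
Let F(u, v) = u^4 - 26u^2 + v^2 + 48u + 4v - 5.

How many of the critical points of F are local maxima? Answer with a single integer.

0

F separates as a function of u plus a function of v, so ∇F=0 decouples.
∂F/∂u = 4(u - 3)(u - 1)(u + 4) = 0 at u ∈ {-4, 1, 3}; ∂F/∂v = 2(v + 2) = 0 at v ∈ {-2}.
The Hessian is diagonal: diag(F_uu, F_vv). Second derivatives: F_uu(-4)=140, F_uu(1)=-40, F_uu(3)=56; F_vv(-2)=2.
Local maxima occur where both diagonal entries negative: none. Count: 0.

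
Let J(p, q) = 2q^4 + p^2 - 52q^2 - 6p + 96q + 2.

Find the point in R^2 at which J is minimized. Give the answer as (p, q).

J(p,q) separates as A(p) + B(q) + 2, so its minimum is min A + min B + 2.
A'(p) = 2p - 6 vanishes at p ∈ {3}; B'(q) = 8(q - 3)(q - 1)(q + 4) vanishes at q ∈ {-4, 1, 3}.
Local minima of A (where A''>0): A(3)=-9. Local minima of B: B(-4)=-704, B(3)=-18.
So the global minimum of J is A(3) + B(-4) + 2 = -9 − 704 + 2 = -711, attained at (3, -4).

(3, -4)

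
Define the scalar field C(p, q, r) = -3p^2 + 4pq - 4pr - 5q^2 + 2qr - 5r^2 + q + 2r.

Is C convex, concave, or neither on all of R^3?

concave

C is quadratic, so its Hessian is the constant matrix H = [[-6, 4, -4], [4, -10, 2], [-4, 2, -10]].
Leading principal minors: -6, 44, -320.
Signs alternate −, +, − ⇒ H ≺ 0 ⇒ concave.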